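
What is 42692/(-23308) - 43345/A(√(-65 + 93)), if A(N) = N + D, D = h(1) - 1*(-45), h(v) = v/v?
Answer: -5820282857/6083388 + 43345*√7/1044 ≈ -846.90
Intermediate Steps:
h(v) = 1
D = 46 (D = 1 - 1*(-45) = 1 + 45 = 46)
A(N) = 46 + N (A(N) = N + 46 = 46 + N)
42692/(-23308) - 43345/A(√(-65 + 93)) = 42692/(-23308) - 43345/(46 + √(-65 + 93)) = 42692*(-1/23308) - 43345/(46 + √28) = -10673/5827 - 43345/(46 + 2*√7)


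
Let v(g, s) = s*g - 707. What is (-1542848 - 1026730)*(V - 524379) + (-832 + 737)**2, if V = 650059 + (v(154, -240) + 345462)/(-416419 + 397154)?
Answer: -1244147185967693/3853 ≈ -3.2290e+11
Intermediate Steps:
v(g, s) = -707 + g*s (v(g, s) = g*s - 707 = -707 + g*s)
V = 2504615768/3853 (V = 650059 + ((-707 + 154*(-240)) + 345462)/(-416419 + 397154) = 650059 + ((-707 - 36960) + 345462)/(-19265) = 650059 + (-37667 + 345462)*(-1/19265) = 650059 + 307795*(-1/19265) = 650059 - 61559/3853 = 2504615768/3853 ≈ 6.5004e+5)
(-1542848 - 1026730)*(V - 524379) + (-832 + 737)**2 = (-1542848 - 1026730)*(2504615768/3853 - 524379) + (-832 + 737)**2 = -2569578*484183481/3853 + (-95)**2 = -1244147220741018/3853 + 9025 = -1244147185967693/3853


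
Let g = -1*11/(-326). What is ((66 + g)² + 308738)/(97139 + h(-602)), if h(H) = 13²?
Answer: 217482689/67591536 ≈ 3.2176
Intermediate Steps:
h(H) = 169
g = 11/326 (g = -11*(-1/326) = 11/326 ≈ 0.033742)
((66 + g)² + 308738)/(97139 + h(-602)) = ((66 + 11/326)² + 308738)/(97139 + 169) = ((21527/326)² + 308738)/97308 = (463411729/106276 + 308738)*(1/97308) = (33274851417/106276)*(1/97308) = 217482689/67591536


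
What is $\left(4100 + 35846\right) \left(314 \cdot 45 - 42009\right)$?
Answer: $-1113654534$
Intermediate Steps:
$\left(4100 + 35846\right) \left(314 \cdot 45 - 42009\right) = 39946 \left(14130 - 42009\right) = 39946 \left(-27879\right) = -1113654534$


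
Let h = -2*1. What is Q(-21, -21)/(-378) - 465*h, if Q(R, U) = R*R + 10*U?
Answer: 16729/18 ≈ 929.39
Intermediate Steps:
h = -2
Q(R, U) = R**2 + 10*U
Q(-21, -21)/(-378) - 465*h = ((-21)**2 + 10*(-21))/(-378) - 465*(-2) = (441 - 210)*(-1/378) + 930 = 231*(-1/378) + 930 = -11/18 + 930 = 16729/18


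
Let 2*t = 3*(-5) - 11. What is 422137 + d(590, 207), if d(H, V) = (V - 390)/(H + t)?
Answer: 243572866/577 ≈ 4.2214e+5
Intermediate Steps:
t = -13 (t = (3*(-5) - 11)/2 = (-15 - 11)/2 = (½)*(-26) = -13)
d(H, V) = (-390 + V)/(-13 + H) (d(H, V) = (V - 390)/(H - 13) = (-390 + V)/(-13 + H))
422137 + d(590, 207) = 422137 + (-390 + 207)/(-13 + 590) = 422137 - 183/577 = 243572866/577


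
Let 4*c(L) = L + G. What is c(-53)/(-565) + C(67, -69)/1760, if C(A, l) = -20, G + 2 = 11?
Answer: 403/49720 ≈ 0.0081054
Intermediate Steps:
G = 9 (G = -2 + 11 = 9)
c(L) = 9/4 + L/4 (c(L) = (L + 9)/4 = (9 + L)/4 = 9/4 + L/4)
c(-53)/(-565) + C(67, -69)/1760 = (9/4 + (¼)*(-53))/(-565) - 20/1760 = (9/4 - 53/4)*(-1/565) - 20*1/1760 = -11*(-1/565) - 1/88 = 11/565 - 1/88 = 403/49720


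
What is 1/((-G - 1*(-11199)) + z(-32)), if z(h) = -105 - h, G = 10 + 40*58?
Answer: 1/8796 ≈ 0.00011369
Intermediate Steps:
G = 2330 (G = 10 + 2320 = 2330)
1/((-G - 1*(-11199)) + z(-32)) = 1/((-1*2330 - 1*(-11199)) + (-105 - 1*(-32))) = 1/((-2330 + 11199) + (-105 + 32)) = 1/(8869 - 73) = 1/8796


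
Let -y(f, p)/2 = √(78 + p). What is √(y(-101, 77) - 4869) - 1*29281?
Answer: -29281 + I*√(4869 + 2*√155) ≈ -29281.0 + 69.956*I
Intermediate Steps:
y(f, p) = -2*√(78 + p)
√(y(-101, 77) - 4869) - 1*29281 = √(-2*√(78 + 77) - 4869) - 1*29281 = √(-2*√155 - 4869) - 29281 = √(-4869 - 2*√155) - 29281 = -29281 + √(-4869 - 2*√155)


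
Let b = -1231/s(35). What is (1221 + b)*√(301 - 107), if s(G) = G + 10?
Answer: 53714*√194/45 ≈ 16626.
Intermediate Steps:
s(G) = 10 + G
b = -1231/45 (b = -1231/(10 + 35) = -1231/45 ≈ -27.356)
(1221 + b)*√(301 - 107) = (1221 - 1231/45)*√(301 - 107) = 53714*√194/45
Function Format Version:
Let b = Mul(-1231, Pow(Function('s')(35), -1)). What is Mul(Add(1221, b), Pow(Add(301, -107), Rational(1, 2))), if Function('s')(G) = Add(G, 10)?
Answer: Mul(Rational(53714, 45), Pow(194, Rational(1, 2))) ≈ 16626.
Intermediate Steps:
Function('s')(G) = Add(10, G)
b = Rational(-1231, 45) (b = Mul(-1231, Pow(Add(10, 35), -1)) = Mul(-1231, Pow(45, -1)) = Mul(-1231, Rational(1, 45)) = Rational(-1231, 45) ≈ -27.356)
Mul(Add(1221, b), Pow(Add(301, -107), Rational(1, 2))) = Mul(Add(1221, Rational(-1231, 45)), Pow(Add(301, -107), Rational(1, 2))) = Mul(Rational(53714, 45), Pow(194, Rational(1, 2)))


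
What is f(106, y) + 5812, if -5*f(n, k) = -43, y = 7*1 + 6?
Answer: 29103/5 ≈ 5820.6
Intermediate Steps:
y = 13 (y = 7 + 6 = 13)
f(n, k) = 43/5 (f(n, k) = -⅕*(-43) = 43/5)
f(106, y) + 5812 = 43/5 + 5812 = 29103/5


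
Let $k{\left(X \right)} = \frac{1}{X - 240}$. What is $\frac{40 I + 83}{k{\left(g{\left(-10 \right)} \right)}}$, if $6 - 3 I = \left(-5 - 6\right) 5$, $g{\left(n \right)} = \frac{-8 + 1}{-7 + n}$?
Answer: $- \frac{10952297}{51} \approx -2.1475 \cdot 10^{5}$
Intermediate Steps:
$g{\left(n \right)} = - \frac{7}{-7 + n}$
$I = \frac{61}{3}$ ($I = 2 - \frac{\left(-5 - 6\right) 5}{3} = 2 - \frac{\left(-11\right) 5}{3} = 2 - - \frac{55}{3} = 2 + \frac{55}{3} = \frac{61}{3} \approx 20.333$)
$k{\left(X \right)} = \frac{1}{-240 + X}$
$\frac{40 I + 83}{k{\left(g{\left(-10 \right)} \right)}} = \frac{40 \cdot \frac{61}{3} + 83}{\frac{1}{-240 - \frac{7}{-7 - 10}}} = \frac{\frac{2440}{3} + 83}{\frac{1}{-240 - \frac{7}{-17}}} = \frac{2689}{3 \frac{1}{-240 - - \frac{7}{17}}} = \frac{2689}{3 \frac{1}{-240 + \frac{7}{17}}} = \frac{2689}{3 \frac{1}{- \frac{4073}{17}}} = \frac{2689}{3 \left(- \frac{17}{4073}\right)} = \frac{2689}{3} \left(- \frac{4073}{17}\right) = - \frac{10952297}{51}$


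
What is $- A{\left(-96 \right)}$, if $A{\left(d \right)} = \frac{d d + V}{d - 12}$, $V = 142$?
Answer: $\frac{4679}{54} \approx 86.648$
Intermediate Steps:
$A{\left(d \right)} = \frac{142 + d^{2}}{-12 + d}$ ($A{\left(d \right)} = \frac{d d + 142}{d - 12} = \frac{d^{2} + 142}{-12 + d} = \frac{142 + d^{2}}{-12 + d}$)
$- A{\left(-96 \right)} = - \frac{142 + \left(-96\right)^{2}}{-12 - 96} = - \frac{142 + 9216}{-108} = - \frac{\left(-1\right) 9358}{108} = \left(-1\right) \left(- \frac{4679}{54}\right) = \frac{4679}{54}$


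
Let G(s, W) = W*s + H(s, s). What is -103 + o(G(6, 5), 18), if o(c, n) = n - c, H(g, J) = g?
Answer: -121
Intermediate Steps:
G(s, W) = s + W*s (G(s, W) = W*s + s = s + W*s)
-103 + o(G(6, 5), 18) = -103 + (18 - 6*(1 + 5)) = -103 + (18 - 6*6) = -103 + (18 - 1*36) = -103 + (18 - 36) = -103 - 18 = -121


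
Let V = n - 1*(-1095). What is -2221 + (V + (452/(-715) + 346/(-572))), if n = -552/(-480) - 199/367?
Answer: -1182532643/1049620 ≈ -1126.6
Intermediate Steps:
n = 4461/7340 (n = -552*(-1/480) - 199*1/367 = 23/20 - 199/367 = 4461/7340 ≈ 0.60777)
V = 8041761/7340 (V = 4461/7340 - 1*(-1095) = 4461/7340 + 1095 = 8041761/7340 ≈ 1095.6)
-2221 + (V + (452/(-715) + 346/(-572))) = -2221 + (8041761/7340 + (452/(-715) + 346/(-572))) = -2221 + (8041761/7340 + (452*(-1/715) + 346*(-1/572))) = -2221 + (8041761/7340 + (-452/715 - 173/286)) = -2221 + (8041761/7340 - 1769/1430) = -2221 + 1148673377/1049620 = -1182532643/1049620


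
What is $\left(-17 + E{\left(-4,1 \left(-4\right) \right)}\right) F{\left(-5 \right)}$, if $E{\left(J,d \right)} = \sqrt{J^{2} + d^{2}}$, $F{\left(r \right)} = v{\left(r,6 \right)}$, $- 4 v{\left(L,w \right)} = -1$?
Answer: $- \frac{17}{4} + \sqrt{2} \approx -2.8358$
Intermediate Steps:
$v{\left(L,w \right)} = \frac{1}{4}$ ($v{\left(L,w \right)} = \left(- \frac{1}{4}\right) \left(-1\right) = \frac{1}{4}$)
$F{\left(r \right)} = \frac{1}{4}$
$\left(-17 + E{\left(-4,1 \left(-4\right) \right)}\right) F{\left(-5 \right)} = \left(-17 + \sqrt{\left(-4\right)^{2} + \left(1 \left(-4\right)\right)^{2}}\right) \frac{1}{4} = \left(-17 + \sqrt{16 + \left(-4\right)^{2}}\right) \frac{1}{4} = \left(-17 + \sqrt{16 + 16}\right) \frac{1}{4} = \left(-17 + \sqrt{32}\right) \frac{1}{4} = \left(-17 + 4 \sqrt{2}\right) \frac{1}{4} = - \frac{17}{4} + \sqrt{2}$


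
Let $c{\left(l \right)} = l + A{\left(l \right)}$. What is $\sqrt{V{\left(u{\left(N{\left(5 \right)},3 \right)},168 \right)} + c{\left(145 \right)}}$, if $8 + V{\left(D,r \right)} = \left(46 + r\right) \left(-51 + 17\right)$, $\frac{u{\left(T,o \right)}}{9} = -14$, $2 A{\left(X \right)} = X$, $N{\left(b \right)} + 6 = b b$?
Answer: $\frac{i \sqrt{28266}}{2} \approx 84.063 i$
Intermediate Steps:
$N{\left(b \right)} = -6 + b^{2}$ ($N{\left(b \right)} = -6 + b b = -6 + b^{2}$)
$A{\left(X \right)} = \frac{X}{2}$
$u{\left(T,o \right)} = -126$ ($u{\left(T,o \right)} = 9 \left(-14\right) = -126$)
$V{\left(D,r \right)} = -1572 - 34 r$ ($V{\left(D,r \right)} = -8 + \left(46 + r\right) \left(-51 + 17\right) = -8 + \left(46 + r\right) \left(-34\right) = -8 - \left(1564 + 34 r\right) = -1572 - 34 r$)
$c{\left(l \right)} = \frac{3 l}{2}$ ($c{\left(l \right)} = l + \frac{l}{2} = \frac{3 l}{2}$)
$\sqrt{V{\left(u{\left(N{\left(5 \right)},3 \right)},168 \right)} + c{\left(145 \right)}} = \sqrt{\left(-1572 - 5712\right) + \frac{3}{2} \cdot 145} = \sqrt{\left(-1572 - 5712\right) + \frac{435}{2}} = \sqrt{-7284 + \frac{435}{2}} = \sqrt{- \frac{14133}{2}} = \frac{i \sqrt{28266}}{2}$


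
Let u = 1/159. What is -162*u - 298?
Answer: -15848/53 ≈ -299.02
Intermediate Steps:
u = 1/159 ≈ 0.0062893
-162*u - 298 = -162*1/159 - 298 = -54/53 - 298 = -15848/53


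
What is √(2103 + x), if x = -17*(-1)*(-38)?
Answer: √1457 ≈ 38.171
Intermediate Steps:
x = -646 (x = 17*(-38) = -646)
√(2103 + x) = √(2103 - 646) = √1457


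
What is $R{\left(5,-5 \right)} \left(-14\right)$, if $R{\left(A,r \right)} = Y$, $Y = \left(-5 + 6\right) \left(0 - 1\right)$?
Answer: $14$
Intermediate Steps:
$Y = -1$ ($Y = 1 \left(-1\right) = -1$)
$R{\left(A,r \right)} = -1$
$R{\left(5,-5 \right)} \left(-14\right) = \left(-1\right) \left(-14\right) = 14$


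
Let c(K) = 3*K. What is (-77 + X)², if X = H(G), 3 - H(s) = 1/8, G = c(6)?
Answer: 351649/64 ≈ 5494.5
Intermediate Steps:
G = 18 (G = 3*6 = 18)
H(s) = 23/8 (H(s) = 3 - 1/8 = 3 - 1*⅛ = 3 - ⅛ = 23/8)
X = 23/8 ≈ 2.8750
(-77 + X)² = (-77 + 23/8)² = (-593/8)² = 351649/64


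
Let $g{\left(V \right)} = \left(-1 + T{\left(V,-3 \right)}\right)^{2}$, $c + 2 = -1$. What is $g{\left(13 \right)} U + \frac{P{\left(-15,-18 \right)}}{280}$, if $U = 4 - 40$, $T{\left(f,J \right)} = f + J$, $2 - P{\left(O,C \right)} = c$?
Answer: $- \frac{163295}{56} \approx -2916.0$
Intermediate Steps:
$c = -3$ ($c = -2 - 1 = -3$)
$P{\left(O,C \right)} = 5$ ($P{\left(O,C \right)} = 2 - -3 = 2 + 3 = 5$)
$T{\left(f,J \right)} = J + f$
$U = -36$ ($U = 4 - 40 = -36$)
$g{\left(V \right)} = \left(-4 + V\right)^{2}$ ($g{\left(V \right)} = \left(-1 + \left(-3 + V\right)\right)^{2} = \left(-4 + V\right)^{2}$)
$g{\left(13 \right)} U + \frac{P{\left(-15,-18 \right)}}{280} = \left(-4 + 13\right)^{2} \left(-36\right) + \frac{5}{280} = 9^{2} \left(-36\right) + 5 \cdot \frac{1}{280} = 81 \left(-36\right) + \frac{1}{56} = -2916 + \frac{1}{56} = - \frac{163295}{56}$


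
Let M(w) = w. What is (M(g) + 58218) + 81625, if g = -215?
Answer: 139628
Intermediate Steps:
(M(g) + 58218) + 81625 = (-215 + 58218) + 81625 = 58003 + 81625 = 139628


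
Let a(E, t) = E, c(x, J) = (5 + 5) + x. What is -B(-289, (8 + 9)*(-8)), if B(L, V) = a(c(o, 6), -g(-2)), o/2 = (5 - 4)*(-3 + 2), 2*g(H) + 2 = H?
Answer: -8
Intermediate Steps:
g(H) = -1 + H/2
o = -2 (o = 2*((5 - 4)*(-3 + 2)) = 2*(1*(-1)) = 2*(-1) = -2)
c(x, J) = 10 + x
B(L, V) = 8 (B(L, V) = 10 - 2 = 8)
-B(-289, (8 + 9)*(-8)) = -1*8 = -8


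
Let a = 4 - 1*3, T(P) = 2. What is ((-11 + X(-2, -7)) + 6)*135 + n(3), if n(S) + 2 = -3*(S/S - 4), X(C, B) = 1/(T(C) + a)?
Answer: -623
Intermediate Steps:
a = 1 (a = 4 - 3 = 1)
X(C, B) = ⅓ (X(C, B) = 1/(2 + 1) = 1/3 = ⅓)
n(S) = 7 (n(S) = -2 - 3*(S/S - 4) = -2 - 3*(1 - 4) = -2 - 3*(-3) = -2 + 9 = 7)
((-11 + X(-2, -7)) + 6)*135 + n(3) = ((-11 + ⅓) + 6)*135 + 7 = (-32/3 + 6)*135 + 7 = -14/3*135 + 7 = -630 + 7 = -623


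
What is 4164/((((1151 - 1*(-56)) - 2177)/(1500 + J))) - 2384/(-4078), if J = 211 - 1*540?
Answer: -4970548738/988915 ≈ -5026.3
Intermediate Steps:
J = -329 (J = 211 - 540 = -329)
4164/((((1151 - 1*(-56)) - 2177)/(1500 + J))) - 2384/(-4078) = 4164/((((1151 - 1*(-56)) - 2177)/(1500 - 329))) - 2384/(-4078) = 4164/((((1151 + 56) - 2177)/1171)) - 2384*(-1/4078) = 4164/(((1207 - 2177)*(1/1171))) + 1192/2039 = 4164/((-970*1/1171)) + 1192/2039 = 4164/(-970/1171) + 1192/2039 = 4164*(-1171/970) + 1192/2039 = -2438022/485 + 1192/2039 = -4970548738/988915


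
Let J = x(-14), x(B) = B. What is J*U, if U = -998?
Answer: 13972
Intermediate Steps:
J = -14
J*U = -14*(-998) = 13972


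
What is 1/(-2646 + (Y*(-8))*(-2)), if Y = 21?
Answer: -1/2310 ≈ -0.00043290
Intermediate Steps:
1/(-2646 + (Y*(-8))*(-2)) = 1/(-2646 + (21*(-8))*(-2)) = 1/(-2646 - 168*(-2)) = 1/(-2646 + 336) = 1/(-2310) = -1/2310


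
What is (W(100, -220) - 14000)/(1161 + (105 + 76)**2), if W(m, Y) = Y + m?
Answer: -7060/16961 ≈ -0.41625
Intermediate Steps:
(W(100, -220) - 14000)/(1161 + (105 + 76)**2) = ((-220 + 100) - 14000)/(1161 + (105 + 76)**2) = (-120 - 14000)/(1161 + 181**2) = -14120/(1161 + 32761) = -14120/33922 = -14120*1/33922 = -7060/16961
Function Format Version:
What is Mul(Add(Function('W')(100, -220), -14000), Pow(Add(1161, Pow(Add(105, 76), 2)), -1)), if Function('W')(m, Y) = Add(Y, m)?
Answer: Rational(-7060, 16961) ≈ -0.41625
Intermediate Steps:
Mul(Add(Function('W')(100, -220), -14000), Pow(Add(1161, Pow(Add(105, 76), 2)), -1)) = Mul(Add(Add(-220, 100), -14000), Pow(Add(1161, Pow(Add(105, 76), 2)), -1)) = Mul(Add(-120, -14000), Pow(Add(1161, Pow(181, 2)), -1)) = Mul(-14120, Pow(Add(1161, 32761), -1)) = Mul(-14120, Pow(33922, -1)) = Mul(-14120, Rational(1, 33922)) = Rational(-7060, 16961)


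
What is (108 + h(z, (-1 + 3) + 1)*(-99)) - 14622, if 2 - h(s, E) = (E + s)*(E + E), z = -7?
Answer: -17088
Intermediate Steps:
h(s, E) = 2 - 2*E*(E + s) (h(s, E) = 2 - (E + s)*(E + E) = 2 - (E + s)*2*E = 2 - 2*E*(E + s))
(108 + h(z, (-1 + 3) + 1)*(-99)) - 14622 = (108 + (2 - 2*((-1 + 3) + 1)**2 - 2*((-1 + 3) + 1)*(-7))*(-99)) - 14622 = (108 + (2 - 2*(2 + 1)**2 - 2*(2 + 1)*(-7))*(-99)) - 14622 = (108 + (2 - 2*3**2 - 2*3*(-7))*(-99)) - 14622 = (108 + (2 - 2*9 + 42)*(-99)) - 14622 = (108 + (2 - 18 + 42)*(-99)) - 14622 = (108 + 26*(-99)) - 14622 = (108 - 2574) - 14622 = -2466 - 14622 = -17088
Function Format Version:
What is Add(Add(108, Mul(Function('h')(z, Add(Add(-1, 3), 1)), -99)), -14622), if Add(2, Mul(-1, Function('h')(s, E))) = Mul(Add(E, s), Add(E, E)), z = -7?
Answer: -17088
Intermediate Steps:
Function('h')(s, E) = Add(2, Mul(-2, E, Add(E, s))) (Function('h')(s, E) = Add(2, Mul(-1, Mul(Add(E, s), Add(E, E)))) = Add(2, Mul(-1, Mul(Add(E, s), Mul(2, E)))) = Add(2, Mul(-1, Mul(2, E, Add(E, s)))) = Add(2, Mul(-2, E, Add(E, s))))
Add(Add(108, Mul(Function('h')(z, Add(Add(-1, 3), 1)), -99)), -14622) = Add(Add(108, Mul(Add(2, Mul(-2, Pow(Add(Add(-1, 3), 1), 2)), Mul(-2, Add(Add(-1, 3), 1), -7)), -99)), -14622) = Add(Add(108, Mul(Add(2, Mul(-2, Pow(Add(2, 1), 2)), Mul(-2, Add(2, 1), -7)), -99)), -14622) = Add(Add(108, Mul(Add(2, Mul(-2, Pow(3, 2)), Mul(-2, 3, -7)), -99)), -14622) = Add(Add(108, Mul(Add(2, Mul(-2, 9), 42), -99)), -14622) = Add(Add(108, Mul(Add(2, -18, 42), -99)), -14622) = Add(Add(108, Mul(26, -99)), -14622) = Add(Add(108, -2574), -14622) = Add(-2466, -14622) = -17088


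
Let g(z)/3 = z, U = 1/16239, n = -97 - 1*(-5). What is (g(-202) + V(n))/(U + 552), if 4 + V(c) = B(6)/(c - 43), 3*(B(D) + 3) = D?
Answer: -445755137/403376805 ≈ -1.1051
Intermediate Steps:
n = -92 (n = -97 + 5 = -92)
U = 1/16239 ≈ 6.1580e-5
g(z) = 3*z
B(D) = -3 + D/3
V(c) = -4 - 1/(-43 + c) (V(c) = -4 + (-3 + (1/3)*6)/(c - 43) = -4 + (-3 + 2)/(-43 + c) = -4 - 1/(-43 + c))
(g(-202) + V(n))/(U + 552) = (3*(-202) + (171 - 4*(-92))/(-43 - 92))/(1/16239 + 552) = (-606 + (171 + 368)/(-135))/(8963929/16239) = (-606 - 1/135*539)*(16239/8963929) = (-606 - 539/135)*(16239/8963929) = -82349/135*16239/8963929 = -445755137/403376805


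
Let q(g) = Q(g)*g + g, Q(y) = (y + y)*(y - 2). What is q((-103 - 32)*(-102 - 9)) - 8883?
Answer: 6728872048452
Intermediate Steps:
Q(y) = 2*y*(-2 + y) (Q(y) = (2*y)*(-2 + y) = 2*y*(-2 + y))
q(g) = g + 2*g**2*(-2 + g) (q(g) = (2*g*(-2 + g))*g + g = 2*g**2*(-2 + g) + g = g + 2*g**2*(-2 + g))
q((-103 - 32)*(-102 - 9)) - 8883 = ((-103 - 32)*(-102 - 9))*(1 + 2*((-103 - 32)*(-102 - 9))*(-2 + (-103 - 32)*(-102 - 9))) - 8883 = (-135*(-111))*(1 + 2*(-135*(-111))*(-2 - 135*(-111))) - 8883 = 14985*(1 + 2*14985*(-2 + 14985)) - 8883 = 14985*(1 + 2*14985*14983) - 8883 = 14985*(1 + 449040510) - 8883 = 14985*449040511 - 8883 = 6728872057335 - 8883 = 6728872048452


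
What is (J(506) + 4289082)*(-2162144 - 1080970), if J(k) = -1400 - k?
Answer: -13903800506064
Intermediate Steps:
(J(506) + 4289082)*(-2162144 - 1080970) = ((-1400 - 1*506) + 4289082)*(-2162144 - 1080970) = ((-1400 - 506) + 4289082)*(-3243114) = (-1906 + 4289082)*(-3243114) = 4287176*(-3243114) = -13903800506064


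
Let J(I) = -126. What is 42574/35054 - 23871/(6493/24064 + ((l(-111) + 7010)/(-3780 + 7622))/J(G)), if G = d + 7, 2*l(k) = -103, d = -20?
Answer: -406150538558625721/4346345477527 ≈ -93447.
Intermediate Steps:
l(k) = -103/2 (l(k) = (½)*(-103) = -103/2)
G = -13 (G = -20 + 7 = -13)
42574/35054 - 23871/(6493/24064 + ((l(-111) + 7010)/(-3780 + 7622))/J(G)) = 42574/35054 - 23871/(6493/24064 + ((-103/2 + 7010)/(-3780 + 7622))/(-126)) = 42574*(1/35054) - 23871/(6493*(1/24064) + ((13917/2)/3842)*(-1/126)) = 21287/17527 - 23871/(6493/24064 + ((13917/2)*(1/3842))*(-1/126)) = 21287/17527 - 23871/(6493/24064 + (13917/7684)*(-1/126)) = 21287/17527 - 23871/(6493/24064 - 4639/322728) = 21287/17527 - 23871/247980001/970765824 = 21287/17527 - 23871*970765824/247980001 = 21287/17527 - 23173150984704/247980001 = -406150538558625721/4346345477527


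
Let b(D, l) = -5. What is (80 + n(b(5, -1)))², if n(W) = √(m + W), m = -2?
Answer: (80 + I*√7)² ≈ 6393.0 + 423.32*I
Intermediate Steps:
n(W) = √(-2 + W)
(80 + n(b(5, -1)))² = (80 + √(-2 - 5))² = (80 + √(-7))² = (80 + I*√7)²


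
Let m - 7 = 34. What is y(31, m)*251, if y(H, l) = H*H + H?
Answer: 248992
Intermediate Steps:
m = 41 (m = 7 + 34 = 41)
y(H, l) = H + H² (y(H, l) = H² + H = H + H²)
y(31, m)*251 = (31*(1 + 31))*251 = (31*32)*251 = 992*251 = 248992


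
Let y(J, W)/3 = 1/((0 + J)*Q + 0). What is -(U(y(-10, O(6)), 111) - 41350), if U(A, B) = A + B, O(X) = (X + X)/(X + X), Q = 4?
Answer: 1649563/40 ≈ 41239.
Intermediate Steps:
O(X) = 1 (O(X) = (2*X)/((2*X)) = (2*X)*(1/(2*X)) = 1)
y(J, W) = 3/(4*J) (y(J, W) = 3/((0 + J)*4 + 0) = 3/(J*4 + 0) = 3/(4*J + 0) = 3/((4*J)) = 3*(1/(4*J)) = 3/(4*J))
-(U(y(-10, O(6)), 111) - 41350) = -(((¾)/(-10) + 111) - 41350) = -(((¾)*(-⅒) + 111) - 41350) = -((-3/40 + 111) - 41350) = -(4437/40 - 41350) = -1*(-1649563/40) = 1649563/40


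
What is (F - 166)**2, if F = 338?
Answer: 29584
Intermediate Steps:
(F - 166)**2 = (338 - 166)**2 = 172**2 = 29584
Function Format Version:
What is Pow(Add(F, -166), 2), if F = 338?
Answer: 29584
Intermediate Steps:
Pow(Add(F, -166), 2) = Pow(Add(338, -166), 2) = Pow(172, 2) = 29584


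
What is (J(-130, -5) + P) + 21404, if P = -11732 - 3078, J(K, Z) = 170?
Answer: 6764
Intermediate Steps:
P = -14810
(J(-130, -5) + P) + 21404 = (170 - 14810) + 21404 = -14640 + 21404 = 6764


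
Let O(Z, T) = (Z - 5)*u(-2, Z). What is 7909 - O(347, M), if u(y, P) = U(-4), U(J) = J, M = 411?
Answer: 9277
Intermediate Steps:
u(y, P) = -4
O(Z, T) = 20 - 4*Z (O(Z, T) = (Z - 5)*(-4) = (-5 + Z)*(-4) = 20 - 4*Z)
7909 - O(347, M) = 7909 - (20 - 4*347) = 7909 - (20 - 1388) = 7909 - 1*(-1368) = 7909 + 1368 = 9277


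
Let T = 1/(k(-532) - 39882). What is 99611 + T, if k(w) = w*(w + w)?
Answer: 52411921427/526166 ≈ 99611.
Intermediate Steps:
k(w) = 2*w² (k(w) = w*(2*w) = 2*w²)
T = 1/526166 (T = 1/(2*(-532)² - 39882) = 1/(2*283024 - 39882) = 1/(566048 - 39882) = 1/526166 ≈ 1.9005e-6)
99611 + T = 99611 + 1/526166 = 52411921427/526166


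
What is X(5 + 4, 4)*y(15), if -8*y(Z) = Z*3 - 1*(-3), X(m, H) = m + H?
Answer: -78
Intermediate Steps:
X(m, H) = H + m
y(Z) = -3/8 - 3*Z/8 (y(Z) = -(Z*3 - 1*(-3))/8 = -(3*Z + 3)/8 = -(3 + 3*Z)/8 = -3/8 - 3*Z/8)
X(5 + 4, 4)*y(15) = (4 + (5 + 4))*(-3/8 - 3/8*15) = (4 + 9)*(-3/8 - 45/8) = 13*(-6) = -78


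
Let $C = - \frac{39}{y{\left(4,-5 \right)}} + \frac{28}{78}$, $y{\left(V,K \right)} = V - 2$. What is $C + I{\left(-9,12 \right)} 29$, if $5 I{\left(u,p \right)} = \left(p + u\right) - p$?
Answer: $- \frac{27823}{390} \approx -71.341$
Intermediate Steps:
$y{\left(V,K \right)} = -2 + V$
$I{\left(u,p \right)} = \frac{u}{5}$ ($I{\left(u,p \right)} = \frac{\left(p + u\right) - p}{5} = \frac{u}{5}$)
$C = - \frac{1493}{78}$ ($C = - \frac{39}{-2 + 4} + \frac{28}{78} = - \frac{39}{2} + 28 \cdot \frac{1}{78} = \left(-39\right) \frac{1}{2} + \frac{14}{39} = - \frac{39}{2} + \frac{14}{39} = - \frac{1493}{78} \approx -19.141$)
$C + I{\left(-9,12 \right)} 29 = - \frac{1493}{78} + \frac{1}{5} \left(-9\right) 29 = - \frac{1493}{78} - \frac{261}{5} = - \frac{27823}{390}$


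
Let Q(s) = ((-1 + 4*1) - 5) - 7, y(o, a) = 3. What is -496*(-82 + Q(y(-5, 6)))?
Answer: 45136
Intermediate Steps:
Q(s) = -9 (Q(s) = ((-1 + 4) - 5) - 7 = (3 - 5) - 7 = -2 - 7 = -9)
-496*(-82 + Q(y(-5, 6))) = -496*(-82 - 9) = -496*(-91) = 45136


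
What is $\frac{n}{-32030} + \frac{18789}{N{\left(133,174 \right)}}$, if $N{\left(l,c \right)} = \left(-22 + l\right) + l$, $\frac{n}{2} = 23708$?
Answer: $\frac{295121083}{3907660} \approx 75.524$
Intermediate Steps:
$n = 47416$ ($n = 2 \cdot 23708 = 47416$)
$N{\left(l,c \right)} = -22 + 2 l$
$\frac{n}{-32030} + \frac{18789}{N{\left(133,174 \right)}} = \frac{47416}{-32030} + \frac{18789}{-22 + 2 \cdot 133} = 47416 \left(- \frac{1}{32030}\right) + \frac{18789}{-22 + 266} = - \frac{23708}{16015} + \frac{18789}{244} = \frac{295121083}{3907660}$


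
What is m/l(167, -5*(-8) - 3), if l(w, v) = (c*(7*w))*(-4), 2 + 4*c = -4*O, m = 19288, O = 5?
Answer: 9644/12859 ≈ 0.74998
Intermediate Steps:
c = -11/2 (c = -1/2 + (-4*5)/4 = -1/2 + (1/4)*(-20) = -1/2 - 5 = -11/2 ≈ -5.5000)
l(w, v) = 154*w (l(w, v) = -77*w/2*(-4) = 154*w)
m/l(167, -5*(-8) - 3) = 19288/((154*167)) = 19288/25718 = 19288*(1/25718) = 9644/12859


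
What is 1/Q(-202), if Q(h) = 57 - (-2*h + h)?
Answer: -1/145 ≈ -0.0068966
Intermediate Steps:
Q(h) = 57 + h (Q(h) = 57 - (-1)*h = 57 + h)
1/Q(-202) = 1/(57 - 202) = 1/(-145) = -1/145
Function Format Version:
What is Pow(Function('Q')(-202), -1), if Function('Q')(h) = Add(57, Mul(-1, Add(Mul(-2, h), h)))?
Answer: Rational(-1, 145) ≈ -0.0068966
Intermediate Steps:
Function('Q')(h) = Add(57, h) (Function('Q')(h) = Add(57, Mul(-1, Mul(-1, h))) = Add(57, h))
Pow(Function('Q')(-202), -1) = Pow(Add(57, -202), -1) = Pow(-145, -1) = Rational(-1, 145)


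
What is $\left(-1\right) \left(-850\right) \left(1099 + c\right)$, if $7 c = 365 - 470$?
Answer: $921400$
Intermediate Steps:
$c = -15$ ($c = \frac{365 - 470}{7} = \frac{1}{7} \left(-105\right) = -15$)
$\left(-1\right) \left(-850\right) \left(1099 + c\right) = \left(-1\right) \left(-850\right) \left(1099 - 15\right) = 850 \cdot 1084 = 921400$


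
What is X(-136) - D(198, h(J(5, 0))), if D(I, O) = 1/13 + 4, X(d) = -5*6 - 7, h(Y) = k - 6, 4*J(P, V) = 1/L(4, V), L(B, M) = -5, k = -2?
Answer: -534/13 ≈ -41.077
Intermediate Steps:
J(P, V) = -1/20 (J(P, V) = (1/(-5))/4 = (1*(-⅕))/4 = (¼)*(-⅕) = -1/20)
h(Y) = -8 (h(Y) = -2 - 6 = -8)
X(d) = -37 (X(d) = -30 - 7 = -37)
D(I, O) = 53/13 (D(I, O) = 1/13 + 4 = 53/13)
X(-136) - D(198, h(J(5, 0))) = -37 - 1*53/13 = -37 - 53/13 = -534/13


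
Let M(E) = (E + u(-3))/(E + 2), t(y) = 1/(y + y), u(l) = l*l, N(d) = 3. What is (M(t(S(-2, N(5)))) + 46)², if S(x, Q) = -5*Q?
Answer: 8898289/3481 ≈ 2556.2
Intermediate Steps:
u(l) = l²
t(y) = 1/(2*y)
M(E) = (9 + E)/(2 + E) (M(E) = (E + (-3)²)/(E + 2) = (E + 9)/(2 + E) = (9 + E)/(2 + E))
(M(t(S(-2, N(5)))) + 46)² = ((9 + 1/(2*((-5*3))))/(2 + 1/(2*((-5*3)))) + 46)² = ((9 + (½)/(-15))/(2 + (½)/(-15)) + 46)² = ((9 + (½)*(-1/15))/(2 + (½)*(-1/15)) + 46)² = ((9 - 1/30)/(2 - 1/30) + 46)² = ((269/30)/(59/30) + 46)² = ((30/59)*(269/30) + 46)² = (269/59 + 46)² = (2983/59)² = 8898289/3481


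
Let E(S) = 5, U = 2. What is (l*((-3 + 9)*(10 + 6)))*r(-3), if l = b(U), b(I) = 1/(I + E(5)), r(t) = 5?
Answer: 480/7 ≈ 68.571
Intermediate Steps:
b(I) = 1/(5 + I) (b(I) = 1/(I + 5) = 1/(5 + I))
l = ⅐ (l = 1/(5 + 2) = 1/7 = ⅐ ≈ 0.14286)
(l*((-3 + 9)*(10 + 6)))*r(-3) = (((-3 + 9)*(10 + 6))/7)*5 = ((6*16)/7)*5 = ((⅐)*96)*5 = (96/7)*5 = 480/7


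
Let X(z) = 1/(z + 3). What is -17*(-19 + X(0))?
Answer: 952/3 ≈ 317.33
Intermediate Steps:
X(z) = 1/(3 + z)
-17*(-19 + X(0)) = -17*(-19 + 1/(3 + 0)) = -17*(-19 + 1/3) = -17*(-56/3) = 952/3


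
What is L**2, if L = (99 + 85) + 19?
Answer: 41209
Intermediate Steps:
L = 203 (L = 184 + 19 = 203)
L**2 = 203**2 = 41209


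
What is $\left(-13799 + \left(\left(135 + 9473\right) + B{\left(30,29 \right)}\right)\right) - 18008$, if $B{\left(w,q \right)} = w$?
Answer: $-22169$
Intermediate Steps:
$\left(-13799 + \left(\left(135 + 9473\right) + B{\left(30,29 \right)}\right)\right) - 18008 = \left(-13799 + \left(\left(135 + 9473\right) + 30\right)\right) - 18008 = \left(-13799 + \left(9608 + 30\right)\right) - 18008 = \left(-13799 + 9638\right) - 18008 = -4161 - 18008 = -22169$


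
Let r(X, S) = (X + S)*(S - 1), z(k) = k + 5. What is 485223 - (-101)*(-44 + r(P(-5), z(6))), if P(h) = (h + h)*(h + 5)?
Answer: 491889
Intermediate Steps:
P(h) = 2*h*(5 + h) (P(h) = (2*h)*(5 + h) = 2*h*(5 + h))
z(k) = 5 + k
r(X, S) = (-1 + S)*(S + X) (r(X, S) = (S + X)*(-1 + S) = (-1 + S)*(S + X))
485223 - (-101)*(-44 + r(P(-5), z(6))) = 485223 - (-101)*(-44 + ((5 + 6)² - (5 + 6) - 2*(-5)*(5 - 5) + (5 + 6)*(2*(-5)*(5 - 5)))) = 485223 - (-101)*(-44 + (11² - 1*11 - 2*(-5)*0 + 11*(2*(-5)*0))) = 485223 - (-101)*(-44 + (121 - 11 - 1*0 + 11*0)) = 485223 - (-101)*(-44 + (121 - 11 + 0 + 0)) = 485223 - (-101)*(-44 + 110) = 485223 - (-101)*66 = 485223 - 1*(-6666) = 485223 + 6666 = 491889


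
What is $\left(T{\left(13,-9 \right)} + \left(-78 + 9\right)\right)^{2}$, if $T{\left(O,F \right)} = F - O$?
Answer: $8281$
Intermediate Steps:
$\left(T{\left(13,-9 \right)} + \left(-78 + 9\right)\right)^{2} = \left(\left(-9 - 13\right) + \left(-78 + 9\right)\right)^{2} = \left(\left(-9 - 13\right) - 69\right)^{2} = \left(-22 - 69\right)^{2} = \left(-91\right)^{2} = 8281$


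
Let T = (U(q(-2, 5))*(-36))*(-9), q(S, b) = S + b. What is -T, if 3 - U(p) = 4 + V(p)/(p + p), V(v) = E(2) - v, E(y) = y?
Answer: 270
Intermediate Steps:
V(v) = 2 - v
U(p) = -1 - (2 - p)/(2*p) (U(p) = 3 - (4 + (2 - p)/(p + p)) = 3 - (4 + (2 - p)/((2*p))) = 3 - (4 + (1/(2*p))*(2 - p)) = 3 - (4 + (2 - p)/(2*p)) = 3 + (-4 - (2 - p)/(2*p)) = -1 - (2 - p)/(2*p))
T = -270 (T = (((-2 - (-2 + 5))/(2*(-2 + 5)))*(-36))*(-9) = (((½)*(-2 - 1*3)/3)*(-36))*(-9) = (((½)*(⅓)*(-2 - 3))*(-36))*(-9) = (((½)*(⅓)*(-5))*(-36))*(-9) = -⅚*(-36)*(-9) = 30*(-9) = -270)
-T = -1*(-270) = 270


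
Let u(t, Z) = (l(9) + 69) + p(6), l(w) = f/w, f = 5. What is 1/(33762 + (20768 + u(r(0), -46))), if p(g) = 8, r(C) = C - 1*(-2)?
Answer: 9/491468 ≈ 1.8312e-5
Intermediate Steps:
r(C) = 2 + C (r(C) = C + 2 = 2 + C)
l(w) = 5/w
u(t, Z) = 698/9 (u(t, Z) = (5/9 + 69) + 8 = 626/9 + 8 = 698/9)
1/(33762 + (20768 + u(r(0), -46))) = 1/(33762 + (20768 + 698/9)) = 1/(33762 + 187610/9) = 1/(491468/9) = 9/491468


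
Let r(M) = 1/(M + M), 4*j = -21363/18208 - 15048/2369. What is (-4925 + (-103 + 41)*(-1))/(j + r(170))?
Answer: 71319861651840/27548114383 ≈ 2588.9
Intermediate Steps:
j = -324602931/172539008 (j = (-21363/18208 - 15048/2369)/4 = (¼)*(-324602931/43134752) = -324602931/172539008 ≈ -1.8813)
r(M) = 1/(2*M)
(-4925 + (-103 + 41)*(-1))/(j + r(170)) = (-4925 + (-103 + 41)*(-1))/(-324602931/172539008 + (½)/170) = (-4925 - 62*(-1))/(-324602931/172539008 + (½)*(1/170)) = (-4925 + 62)/(-324602931/172539008 + 1/340) = -4863/(-27548114383/14665815680) = -4863*(-14665815680/27548114383) = 71319861651840/27548114383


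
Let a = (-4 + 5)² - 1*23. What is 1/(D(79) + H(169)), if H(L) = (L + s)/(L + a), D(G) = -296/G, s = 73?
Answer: -11613/24394 ≈ -0.47606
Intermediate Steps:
a = -22 (a = 1² - 23 = 1 - 23 = -22)
H(L) = (73 + L)/(-22 + L) (H(L) = (L + 73)/(L - 22) = (73 + L)/(-22 + L))
1/(D(79) + H(169)) = 1/(-296/79 + (73 + 169)/(-22 + 169)) = 1/(-296*1/79 + 242/147) = 1/(-296/79 + (1/147)*242) = 1/(-296/79 + 242/147) = 1/(-24394/11613) = -11613/24394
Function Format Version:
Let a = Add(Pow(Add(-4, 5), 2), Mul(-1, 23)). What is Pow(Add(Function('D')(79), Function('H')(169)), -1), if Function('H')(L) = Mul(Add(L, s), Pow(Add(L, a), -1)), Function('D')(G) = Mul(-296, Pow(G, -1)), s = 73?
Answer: Rational(-11613, 24394) ≈ -0.47606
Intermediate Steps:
a = -22 (a = Add(Pow(1, 2), -23) = Add(1, -23) = -22)
Function('H')(L) = Mul(Pow(Add(-22, L), -1), Add(73, L)) (Function('H')(L) = Mul(Add(L, 73), Pow(Add(L, -22), -1)) = Mul(Add(73, L), Pow(Add(-22, L), -1)) = Mul(Pow(Add(-22, L), -1), Add(73, L)))
Pow(Add(Function('D')(79), Function('H')(169)), -1) = Pow(Add(Mul(-296, Pow(79, -1)), Mul(Pow(Add(-22, 169), -1), Add(73, 169))), -1) = Pow(Add(Mul(-296, Rational(1, 79)), Mul(Pow(147, -1), 242)), -1) = Pow(Add(Rational(-296, 79), Mul(Rational(1, 147), 242)), -1) = Pow(Add(Rational(-296, 79), Rational(242, 147)), -1) = Pow(Rational(-24394, 11613), -1) = Rational(-11613, 24394)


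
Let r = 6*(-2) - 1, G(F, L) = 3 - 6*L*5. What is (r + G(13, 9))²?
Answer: 78400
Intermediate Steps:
G(F, L) = 3 - 30*L
r = -13 (r = -12 - 1 = -13)
(r + G(13, 9))² = (-13 + (3 - 30*9))² = (-13 + (3 - 270))² = (-13 - 267)² = (-280)² = 78400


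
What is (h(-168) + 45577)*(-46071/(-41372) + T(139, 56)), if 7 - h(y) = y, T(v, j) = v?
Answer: 66303558202/10343 ≈ 6.4105e+6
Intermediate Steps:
h(y) = 7 - y
(h(-168) + 45577)*(-46071/(-41372) + T(139, 56)) = ((7 - 1*(-168)) + 45577)*(-46071/(-41372) + 139) = ((7 + 168) + 45577)*(-46071*(-1/41372) + 139) = (175 + 45577)*(46071/41372 + 139) = 45752*(5796779/41372) = 66303558202/10343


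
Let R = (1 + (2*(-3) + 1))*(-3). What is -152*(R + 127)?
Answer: -21128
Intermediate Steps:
R = 12 (R = (1 + (-6 + 1))*(-3) = (1 - 5)*(-3) = -4*(-3) = 12)
-152*(R + 127) = -152*(12 + 127) = -152*139 = -21128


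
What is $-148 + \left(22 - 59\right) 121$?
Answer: $-4625$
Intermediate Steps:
$-148 + \left(22 - 59\right) 121 = -148 - 4477 = -4625$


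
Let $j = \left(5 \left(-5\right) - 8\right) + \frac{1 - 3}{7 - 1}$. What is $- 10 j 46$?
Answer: $\frac{46000}{3} \approx 15333.0$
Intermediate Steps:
$j = - \frac{100}{3}$ ($j = \left(-25 - 8\right) - \frac{2}{6} = -33 - \frac{1}{3} = - \frac{100}{3} \approx -33.333$)
$- 10 j 46 = \left(-10\right) \left(- \frac{100}{3}\right) 46 = \frac{1000}{3} \cdot 46 = \frac{46000}{3}$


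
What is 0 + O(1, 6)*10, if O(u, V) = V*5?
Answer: 300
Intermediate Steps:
O(u, V) = 5*V
0 + O(1, 6)*10 = 0 + (5*6)*10 = 0 + 30*10 = 0 + 300 = 300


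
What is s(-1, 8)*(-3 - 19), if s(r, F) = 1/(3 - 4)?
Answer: 22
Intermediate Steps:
s(r, F) = -1 (s(r, F) = 1/(-1) = -1)
s(-1, 8)*(-3 - 19) = -(-3 - 19) = -1*(-22) = 22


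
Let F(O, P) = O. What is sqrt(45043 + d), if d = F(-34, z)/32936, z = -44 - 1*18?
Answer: sqrt(3053859296519)/8234 ≈ 212.23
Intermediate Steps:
z = -62 (z = -44 - 18 = -62)
d = -17/16468 (d = -34/32936 = -34*1/32936 = -17/16468 ≈ -0.0010323)
sqrt(45043 + d) = sqrt(45043 - 17/16468) = sqrt(741768107/16468) = sqrt(3053859296519)/8234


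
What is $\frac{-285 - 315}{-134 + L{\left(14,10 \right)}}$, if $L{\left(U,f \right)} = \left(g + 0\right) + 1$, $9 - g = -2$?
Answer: $\frac{300}{61} \approx 4.918$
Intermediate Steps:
$g = 11$ ($g = 9 - -2 = 9 + 2 = 11$)
$L{\left(U,f \right)} = 12$ ($L{\left(U,f \right)} = \left(11 + 0\right) + 1 = 11 + 1 = 12$)
$\frac{-285 - 315}{-134 + L{\left(14,10 \right)}} = \frac{-285 - 315}{-134 + 12} = - \frac{600}{-122} = \left(-600\right) \left(- \frac{1}{122}\right) = \frac{300}{61}$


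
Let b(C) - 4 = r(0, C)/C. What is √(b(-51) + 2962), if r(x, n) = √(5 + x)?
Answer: √(7714566 - 51*√5)/51 ≈ 54.461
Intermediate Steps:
b(C) = 4 + √5/C (b(C) = 4 + √(5 + 0)/C = 4 + √5/C)
√(b(-51) + 2962) = √((4 + √5/(-51)) + 2962) = √((4 + √5*(-1/51)) + 2962) = √((4 - √5/51) + 2962) = √(2966 - √5/51)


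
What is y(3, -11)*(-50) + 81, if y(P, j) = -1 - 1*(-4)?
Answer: -69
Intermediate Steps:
y(P, j) = 3 (y(P, j) = -1 + 4 = 3)
y(3, -11)*(-50) + 81 = 3*(-50) + 81 = -150 + 81 = -69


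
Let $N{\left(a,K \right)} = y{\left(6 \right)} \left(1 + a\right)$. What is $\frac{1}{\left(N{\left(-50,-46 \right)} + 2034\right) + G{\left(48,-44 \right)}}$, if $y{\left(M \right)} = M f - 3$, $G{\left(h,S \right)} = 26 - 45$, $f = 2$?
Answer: $\frac{1}{1574} \approx 0.00063532$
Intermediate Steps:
$G{\left(h,S \right)} = -19$ ($G{\left(h,S \right)} = 26 - 45 = -19$)
$y{\left(M \right)} = -3 + 2 M$ ($y{\left(M \right)} = M 2 - 3 = 2 M - 3 = -3 + 2 M$)
$N{\left(a,K \right)} = 9 + 9 a$ ($N{\left(a,K \right)} = \left(-3 + 2 \cdot 6\right) \left(1 + a\right) = \left(-3 + 12\right) \left(1 + a\right) = 9 \left(1 + a\right) = 9 + 9 a$)
$\frac{1}{\left(N{\left(-50,-46 \right)} + 2034\right) + G{\left(48,-44 \right)}} = \frac{1}{\left(\left(9 + 9 \left(-50\right)\right) + 2034\right) - 19} = \frac{1}{\left(\left(9 - 450\right) + 2034\right) - 19} = \frac{1}{\left(-441 + 2034\right) - 19} = \frac{1}{1593 - 19} = \frac{1}{1574}$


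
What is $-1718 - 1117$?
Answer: $-2835$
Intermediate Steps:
$-1718 - 1117 = -2835$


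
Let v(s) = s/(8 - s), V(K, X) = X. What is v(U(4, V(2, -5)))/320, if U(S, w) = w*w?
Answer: -5/1088 ≈ -0.0045956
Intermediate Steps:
U(S, w) = w²
v(U(4, V(2, -5)))/320 = -1*(-5)²/(-8 + (-5)²)/320 = -1*25/(-8 + 25)*(1/320) = -1*25/17*(1/320) = -1*25*1/17*(1/320) = -25/17*1/320 = -5/1088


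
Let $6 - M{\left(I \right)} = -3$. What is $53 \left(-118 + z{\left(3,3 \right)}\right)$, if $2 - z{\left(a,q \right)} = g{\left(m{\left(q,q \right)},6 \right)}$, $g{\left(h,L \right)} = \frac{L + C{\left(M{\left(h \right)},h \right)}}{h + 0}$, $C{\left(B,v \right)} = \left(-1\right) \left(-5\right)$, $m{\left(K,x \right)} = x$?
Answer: $- \frac{19027}{3} \approx -6342.3$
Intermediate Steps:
$M{\left(I \right)} = 9$ ($M{\left(I \right)} = 6 - -3 = 6 + 3 = 9$)
$C{\left(B,v \right)} = 5$
$g{\left(h,L \right)} = \frac{5 + L}{h}$ ($g{\left(h,L \right)} = \frac{L + 5}{h + 0} = \frac{5 + L}{h}$)
$z{\left(a,q \right)} = 2 - \frac{11}{q}$ ($z{\left(a,q \right)} = 2 - \frac{5 + 6}{q} = 2 - \frac{1}{q} 11 = 2 - \frac{11}{q}$)
$53 \left(-118 + z{\left(3,3 \right)}\right) = 53 \left(-118 + \left(2 - \frac{11}{3}\right)\right) = 53 \left(-118 - \frac{5}{3}\right) = 53 \left(- \frac{359}{3}\right) = - \frac{19027}{3}$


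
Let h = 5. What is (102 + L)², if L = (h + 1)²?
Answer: 19044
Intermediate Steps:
L = 36 (L = (5 + 1)² = 6² = 36)
(102 + L)² = (102 + 36)² = 138² = 19044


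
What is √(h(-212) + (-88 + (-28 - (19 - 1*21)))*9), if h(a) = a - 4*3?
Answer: 25*I*√2 ≈ 35.355*I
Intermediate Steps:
h(a) = -12 + a (h(a) = a - 12 = -12 + a)
√(h(-212) + (-88 + (-28 - (19 - 1*21)))*9) = √((-12 - 212) + (-88 + (-28 - (19 - 1*21)))*9) = √(-224 + (-88 + (-28 - (19 - 21)))*9) = √(-224 + (-88 + (-28 - 1*(-2)))*9) = √(-224 + (-88 + (-28 + 2))*9) = √(-224 + (-88 - 26)*9) = √(-224 - 114*9) = √(-224 - 1026) = √(-1250) = 25*I*√2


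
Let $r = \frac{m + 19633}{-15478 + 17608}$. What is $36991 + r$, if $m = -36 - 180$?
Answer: $\frac{78810247}{2130} \approx 37000.0$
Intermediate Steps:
$m = -216$ ($m = -36 - 180 = -216$)
$r = \frac{19417}{2130}$ ($r = \frac{-216 + 19633}{-15478 + 17608} = \frac{19417}{2130} \approx 9.116$)
$36991 + r = 36991 + \frac{19417}{2130} = \frac{78810247}{2130}$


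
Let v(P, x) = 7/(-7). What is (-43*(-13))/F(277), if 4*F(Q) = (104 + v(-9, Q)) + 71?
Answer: 1118/87 ≈ 12.851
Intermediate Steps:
v(P, x) = -1 (v(P, x) = 7*(-⅐) = -1)
F(Q) = 87/2 (F(Q) = ((104 - 1) + 71)/4 = (103 + 71)/4 = (¼)*174 = 87/2)
(-43*(-13))/F(277) = (-43*(-13))/(87/2) = 559*(2/87) = 1118/87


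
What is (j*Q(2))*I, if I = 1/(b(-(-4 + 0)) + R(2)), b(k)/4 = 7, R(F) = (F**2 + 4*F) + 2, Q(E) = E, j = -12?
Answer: -4/7 ≈ -0.57143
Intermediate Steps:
R(F) = 2 + F**2 + 4*F
b(k) = 28 (b(k) = 4*7 = 28)
I = 1/42 (I = 1/(28 + (2 + 2**2 + 4*2)) = 1/(28 + (2 + 4 + 8)) = 1/(28 + 14) = 1/42 ≈ 0.023810)
(j*Q(2))*I = -12*2*(1/42) = -24*1/42 = -4/7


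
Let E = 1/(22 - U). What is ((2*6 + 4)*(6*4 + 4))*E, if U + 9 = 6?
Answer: 448/25 ≈ 17.920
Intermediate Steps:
U = -3 (U = -9 + 6 = -3)
E = 1/25 (E = 1/(22 - 1*(-3)) = 1/(22 + 3) = 1/25 ≈ 0.040000)
((2*6 + 4)*(6*4 + 4))*E = ((2*6 + 4)*(6*4 + 4))*(1/25) = ((12 + 4)*(24 + 4))*(1/25) = (16*28)*(1/25) = 448*(1/25) = 448/25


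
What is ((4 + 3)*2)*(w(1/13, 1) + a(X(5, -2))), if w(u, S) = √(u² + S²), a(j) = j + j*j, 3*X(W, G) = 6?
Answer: 84 + 14*√170/13 ≈ 98.041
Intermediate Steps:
X(W, G) = 2 (X(W, G) = (⅓)*6 = 2)
a(j) = j + j²
w(u, S) = √(S² + u²)
((4 + 3)*2)*(w(1/13, 1) + a(X(5, -2))) = ((4 + 3)*2)*(√(1² + (1/13)²) + 2*(1 + 2)) = (7*2)*(√(1 + (1/13)²) + 2*3) = 14*(√(1 + 1/169) + 6) = 14*(√(170/169) + 6) = 14*(√170/13 + 6) = 14*(6 + √170/13) = 84 + 14*√170/13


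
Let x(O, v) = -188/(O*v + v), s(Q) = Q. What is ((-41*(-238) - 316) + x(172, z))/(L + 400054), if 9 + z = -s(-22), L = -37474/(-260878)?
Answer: 162932659290/6903459284371 ≈ 0.023602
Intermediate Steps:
L = 18737/130439 (L = -37474*(-1/260878) = 18737/130439 ≈ 0.14365)
z = 13 (z = -9 - 1*(-22) = -9 + 22 = 13)
x(O, v) = -188/(v + O*v)
((-41*(-238) - 316) + x(172, z))/(L + 400054) = ((-41*(-238) - 316) - 188/(13*(1 + 172)))/(18737/130439 + 400054) = ((9758 - 316) - 188*1/13/173)/(52182662443/130439) = (9442 - 188*1/13*1/173)*(130439/52182662443) = (9442 - 188/2249)*(130439/52182662443) = (21234870/2249)*(130439/52182662443) = 162932659290/6903459284371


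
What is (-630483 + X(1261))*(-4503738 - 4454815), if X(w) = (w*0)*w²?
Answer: 5648215371099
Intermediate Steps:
X(w) = 0 (X(w) = 0*w² = 0)
(-630483 + X(1261))*(-4503738 - 4454815) = (-630483 + 0)*(-4503738 - 4454815) = -630483*(-8958553) = 5648215371099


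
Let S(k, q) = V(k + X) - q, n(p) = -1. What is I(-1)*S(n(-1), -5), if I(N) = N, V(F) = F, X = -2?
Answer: -2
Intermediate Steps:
S(k, q) = -2 + k - q (S(k, q) = (k - 2) - q = (-2 + k) - q = -2 + k - q)
I(-1)*S(n(-1), -5) = -(-2 - 1 - 1*(-5)) = -(-2 - 1 + 5) = -1*2 = -2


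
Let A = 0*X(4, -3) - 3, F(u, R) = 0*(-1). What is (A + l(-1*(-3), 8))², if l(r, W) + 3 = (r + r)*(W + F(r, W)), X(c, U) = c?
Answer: 1764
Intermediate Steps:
F(u, R) = 0
l(r, W) = -3 + 2*W*r (l(r, W) = -3 + (r + r)*(W + 0) = -3 + (2*r)*W = -3 + 2*W*r)
A = -3 (A = 0*4 - 3 = 0 - 3 = -3)
(A + l(-1*(-3), 8))² = (-3 + (-3 + 2*8*(-1*(-3))))² = (-3 + (-3 + 2*8*3))² = (-3 + (-3 + 48))² = (-3 + 45)² = 42² = 1764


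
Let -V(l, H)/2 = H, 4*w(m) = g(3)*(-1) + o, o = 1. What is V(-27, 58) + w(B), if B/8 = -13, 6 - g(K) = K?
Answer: -233/2 ≈ -116.50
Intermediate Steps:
g(K) = 6 - K
B = -104 (B = 8*(-13) = -104)
w(m) = -½ (w(m) = ((6 - 1*3)*(-1) + 1)/4 = ((6 - 3)*(-1) + 1)/4 = (3*(-1) + 1)/4 = (-3 + 1)/4 = (¼)*(-2) = -½)
V(l, H) = -2*H
V(-27, 58) + w(B) = -2*58 - ½ = -116 - ½ = -233/2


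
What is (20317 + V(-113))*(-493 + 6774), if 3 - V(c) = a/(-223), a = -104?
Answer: 28460818936/223 ≈ 1.2763e+8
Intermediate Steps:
V(c) = 565/223 (V(c) = 3 - (-104)/(-223) = 3 - (-104)*(-1)/223 = 3 - 1*104/223 = 3 - 104/223 = 565/223)
(20317 + V(-113))*(-493 + 6774) = (20317 + 565/223)*(-493 + 6774) = (4531256/223)*6281 = 28460818936/223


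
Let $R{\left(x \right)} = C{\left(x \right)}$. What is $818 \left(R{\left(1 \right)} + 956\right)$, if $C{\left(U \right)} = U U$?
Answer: $782826$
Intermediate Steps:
$C{\left(U \right)} = U^{2}$
$R{\left(x \right)} = x^{2}$
$818 \left(R{\left(1 \right)} + 956\right) = 818 \left(1^{2} + 956\right) = 818 \left(1 + 956\right) = 818 \cdot 957 = 782826$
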